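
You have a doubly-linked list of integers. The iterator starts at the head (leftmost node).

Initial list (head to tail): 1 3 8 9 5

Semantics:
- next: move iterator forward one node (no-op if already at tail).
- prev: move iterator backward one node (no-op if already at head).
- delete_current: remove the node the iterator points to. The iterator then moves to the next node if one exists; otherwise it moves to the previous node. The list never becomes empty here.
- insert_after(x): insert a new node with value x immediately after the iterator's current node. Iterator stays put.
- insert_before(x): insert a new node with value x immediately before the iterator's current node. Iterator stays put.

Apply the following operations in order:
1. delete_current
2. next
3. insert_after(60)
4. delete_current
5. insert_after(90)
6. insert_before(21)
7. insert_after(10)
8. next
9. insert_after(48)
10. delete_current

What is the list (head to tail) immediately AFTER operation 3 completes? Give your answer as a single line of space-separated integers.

Answer: 3 8 60 9 5

Derivation:
After 1 (delete_current): list=[3, 8, 9, 5] cursor@3
After 2 (next): list=[3, 8, 9, 5] cursor@8
After 3 (insert_after(60)): list=[3, 8, 60, 9, 5] cursor@8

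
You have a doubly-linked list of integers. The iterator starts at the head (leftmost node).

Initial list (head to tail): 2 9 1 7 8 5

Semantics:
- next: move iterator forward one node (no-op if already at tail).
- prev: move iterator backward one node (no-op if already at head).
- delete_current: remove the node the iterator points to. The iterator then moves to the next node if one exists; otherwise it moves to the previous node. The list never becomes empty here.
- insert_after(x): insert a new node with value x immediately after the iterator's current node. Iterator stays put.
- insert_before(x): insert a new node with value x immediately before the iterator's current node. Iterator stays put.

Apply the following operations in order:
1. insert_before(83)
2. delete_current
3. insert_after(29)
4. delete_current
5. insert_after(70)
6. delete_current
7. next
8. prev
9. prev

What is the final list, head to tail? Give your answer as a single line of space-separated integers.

Answer: 83 70 1 7 8 5

Derivation:
After 1 (insert_before(83)): list=[83, 2, 9, 1, 7, 8, 5] cursor@2
After 2 (delete_current): list=[83, 9, 1, 7, 8, 5] cursor@9
After 3 (insert_after(29)): list=[83, 9, 29, 1, 7, 8, 5] cursor@9
After 4 (delete_current): list=[83, 29, 1, 7, 8, 5] cursor@29
After 5 (insert_after(70)): list=[83, 29, 70, 1, 7, 8, 5] cursor@29
After 6 (delete_current): list=[83, 70, 1, 7, 8, 5] cursor@70
After 7 (next): list=[83, 70, 1, 7, 8, 5] cursor@1
After 8 (prev): list=[83, 70, 1, 7, 8, 5] cursor@70
After 9 (prev): list=[83, 70, 1, 7, 8, 5] cursor@83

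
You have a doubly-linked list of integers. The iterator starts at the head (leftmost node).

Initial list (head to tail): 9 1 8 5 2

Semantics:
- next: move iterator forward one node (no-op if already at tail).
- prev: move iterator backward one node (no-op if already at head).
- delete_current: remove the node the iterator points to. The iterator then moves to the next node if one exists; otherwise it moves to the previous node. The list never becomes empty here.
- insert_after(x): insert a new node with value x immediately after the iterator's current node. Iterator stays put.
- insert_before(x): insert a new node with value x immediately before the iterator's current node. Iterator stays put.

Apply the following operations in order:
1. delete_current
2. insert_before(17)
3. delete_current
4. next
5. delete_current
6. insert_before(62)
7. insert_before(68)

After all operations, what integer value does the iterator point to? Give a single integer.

After 1 (delete_current): list=[1, 8, 5, 2] cursor@1
After 2 (insert_before(17)): list=[17, 1, 8, 5, 2] cursor@1
After 3 (delete_current): list=[17, 8, 5, 2] cursor@8
After 4 (next): list=[17, 8, 5, 2] cursor@5
After 5 (delete_current): list=[17, 8, 2] cursor@2
After 6 (insert_before(62)): list=[17, 8, 62, 2] cursor@2
After 7 (insert_before(68)): list=[17, 8, 62, 68, 2] cursor@2

Answer: 2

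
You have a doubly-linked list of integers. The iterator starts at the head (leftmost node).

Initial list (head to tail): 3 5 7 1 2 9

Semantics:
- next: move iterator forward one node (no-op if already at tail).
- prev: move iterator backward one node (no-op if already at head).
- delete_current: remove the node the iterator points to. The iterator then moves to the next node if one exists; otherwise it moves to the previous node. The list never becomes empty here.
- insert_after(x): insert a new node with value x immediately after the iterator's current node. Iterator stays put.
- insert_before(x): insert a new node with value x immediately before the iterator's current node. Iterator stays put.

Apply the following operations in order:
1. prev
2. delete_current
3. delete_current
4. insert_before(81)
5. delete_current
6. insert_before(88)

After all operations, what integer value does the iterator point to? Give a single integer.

After 1 (prev): list=[3, 5, 7, 1, 2, 9] cursor@3
After 2 (delete_current): list=[5, 7, 1, 2, 9] cursor@5
After 3 (delete_current): list=[7, 1, 2, 9] cursor@7
After 4 (insert_before(81)): list=[81, 7, 1, 2, 9] cursor@7
After 5 (delete_current): list=[81, 1, 2, 9] cursor@1
After 6 (insert_before(88)): list=[81, 88, 1, 2, 9] cursor@1

Answer: 1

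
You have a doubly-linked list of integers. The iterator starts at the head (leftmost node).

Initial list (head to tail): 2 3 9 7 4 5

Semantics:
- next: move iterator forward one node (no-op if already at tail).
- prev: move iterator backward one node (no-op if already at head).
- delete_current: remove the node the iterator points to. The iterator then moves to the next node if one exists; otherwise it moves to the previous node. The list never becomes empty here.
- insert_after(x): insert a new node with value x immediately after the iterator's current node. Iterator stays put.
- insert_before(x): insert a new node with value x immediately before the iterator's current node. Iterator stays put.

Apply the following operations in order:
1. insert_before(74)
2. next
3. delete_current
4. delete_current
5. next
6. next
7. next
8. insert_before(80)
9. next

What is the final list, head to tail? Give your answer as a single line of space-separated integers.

After 1 (insert_before(74)): list=[74, 2, 3, 9, 7, 4, 5] cursor@2
After 2 (next): list=[74, 2, 3, 9, 7, 4, 5] cursor@3
After 3 (delete_current): list=[74, 2, 9, 7, 4, 5] cursor@9
After 4 (delete_current): list=[74, 2, 7, 4, 5] cursor@7
After 5 (next): list=[74, 2, 7, 4, 5] cursor@4
After 6 (next): list=[74, 2, 7, 4, 5] cursor@5
After 7 (next): list=[74, 2, 7, 4, 5] cursor@5
After 8 (insert_before(80)): list=[74, 2, 7, 4, 80, 5] cursor@5
After 9 (next): list=[74, 2, 7, 4, 80, 5] cursor@5

Answer: 74 2 7 4 80 5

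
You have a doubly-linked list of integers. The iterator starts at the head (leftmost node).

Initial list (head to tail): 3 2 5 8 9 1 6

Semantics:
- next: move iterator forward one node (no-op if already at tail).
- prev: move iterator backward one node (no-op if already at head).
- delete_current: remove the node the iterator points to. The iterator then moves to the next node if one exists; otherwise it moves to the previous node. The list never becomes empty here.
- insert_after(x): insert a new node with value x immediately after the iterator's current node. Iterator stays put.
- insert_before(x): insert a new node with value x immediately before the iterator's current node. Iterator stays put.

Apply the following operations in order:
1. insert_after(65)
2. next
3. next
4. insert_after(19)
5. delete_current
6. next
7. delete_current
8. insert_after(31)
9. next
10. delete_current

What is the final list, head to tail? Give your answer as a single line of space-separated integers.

After 1 (insert_after(65)): list=[3, 65, 2, 5, 8, 9, 1, 6] cursor@3
After 2 (next): list=[3, 65, 2, 5, 8, 9, 1, 6] cursor@65
After 3 (next): list=[3, 65, 2, 5, 8, 9, 1, 6] cursor@2
After 4 (insert_after(19)): list=[3, 65, 2, 19, 5, 8, 9, 1, 6] cursor@2
After 5 (delete_current): list=[3, 65, 19, 5, 8, 9, 1, 6] cursor@19
After 6 (next): list=[3, 65, 19, 5, 8, 9, 1, 6] cursor@5
After 7 (delete_current): list=[3, 65, 19, 8, 9, 1, 6] cursor@8
After 8 (insert_after(31)): list=[3, 65, 19, 8, 31, 9, 1, 6] cursor@8
After 9 (next): list=[3, 65, 19, 8, 31, 9, 1, 6] cursor@31
After 10 (delete_current): list=[3, 65, 19, 8, 9, 1, 6] cursor@9

Answer: 3 65 19 8 9 1 6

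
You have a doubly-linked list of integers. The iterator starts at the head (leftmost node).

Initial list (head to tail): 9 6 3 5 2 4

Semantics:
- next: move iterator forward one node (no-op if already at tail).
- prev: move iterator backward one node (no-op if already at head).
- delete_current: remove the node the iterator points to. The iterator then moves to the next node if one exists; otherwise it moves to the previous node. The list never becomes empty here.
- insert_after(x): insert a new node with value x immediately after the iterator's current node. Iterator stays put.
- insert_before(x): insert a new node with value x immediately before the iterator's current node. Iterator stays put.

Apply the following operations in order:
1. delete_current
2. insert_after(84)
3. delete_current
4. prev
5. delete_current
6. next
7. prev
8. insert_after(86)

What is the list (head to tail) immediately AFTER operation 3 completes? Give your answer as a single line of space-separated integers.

After 1 (delete_current): list=[6, 3, 5, 2, 4] cursor@6
After 2 (insert_after(84)): list=[6, 84, 3, 5, 2, 4] cursor@6
After 3 (delete_current): list=[84, 3, 5, 2, 4] cursor@84

Answer: 84 3 5 2 4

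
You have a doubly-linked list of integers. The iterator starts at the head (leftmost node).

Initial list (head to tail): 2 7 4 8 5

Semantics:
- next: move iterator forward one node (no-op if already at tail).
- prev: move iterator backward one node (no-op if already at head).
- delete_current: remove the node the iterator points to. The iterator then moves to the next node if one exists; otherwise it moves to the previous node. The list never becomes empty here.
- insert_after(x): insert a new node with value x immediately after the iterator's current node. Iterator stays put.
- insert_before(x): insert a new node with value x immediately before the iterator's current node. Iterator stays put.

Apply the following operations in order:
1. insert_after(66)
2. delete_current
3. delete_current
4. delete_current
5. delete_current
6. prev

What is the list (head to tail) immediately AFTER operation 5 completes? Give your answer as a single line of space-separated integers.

After 1 (insert_after(66)): list=[2, 66, 7, 4, 8, 5] cursor@2
After 2 (delete_current): list=[66, 7, 4, 8, 5] cursor@66
After 3 (delete_current): list=[7, 4, 8, 5] cursor@7
After 4 (delete_current): list=[4, 8, 5] cursor@4
After 5 (delete_current): list=[8, 5] cursor@8

Answer: 8 5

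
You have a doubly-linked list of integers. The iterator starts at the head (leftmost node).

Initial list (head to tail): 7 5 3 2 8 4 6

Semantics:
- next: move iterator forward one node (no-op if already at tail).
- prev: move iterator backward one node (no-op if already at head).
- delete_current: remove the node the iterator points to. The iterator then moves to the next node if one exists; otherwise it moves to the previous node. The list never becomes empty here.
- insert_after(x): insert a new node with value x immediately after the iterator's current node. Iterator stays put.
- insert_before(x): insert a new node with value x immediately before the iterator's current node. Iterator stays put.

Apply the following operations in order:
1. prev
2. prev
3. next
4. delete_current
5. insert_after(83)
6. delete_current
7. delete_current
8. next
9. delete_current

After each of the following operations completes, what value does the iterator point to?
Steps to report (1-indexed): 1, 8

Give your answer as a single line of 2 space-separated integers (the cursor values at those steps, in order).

After 1 (prev): list=[7, 5, 3, 2, 8, 4, 6] cursor@7
After 2 (prev): list=[7, 5, 3, 2, 8, 4, 6] cursor@7
After 3 (next): list=[7, 5, 3, 2, 8, 4, 6] cursor@5
After 4 (delete_current): list=[7, 3, 2, 8, 4, 6] cursor@3
After 5 (insert_after(83)): list=[7, 3, 83, 2, 8, 4, 6] cursor@3
After 6 (delete_current): list=[7, 83, 2, 8, 4, 6] cursor@83
After 7 (delete_current): list=[7, 2, 8, 4, 6] cursor@2
After 8 (next): list=[7, 2, 8, 4, 6] cursor@8
After 9 (delete_current): list=[7, 2, 4, 6] cursor@4

Answer: 7 8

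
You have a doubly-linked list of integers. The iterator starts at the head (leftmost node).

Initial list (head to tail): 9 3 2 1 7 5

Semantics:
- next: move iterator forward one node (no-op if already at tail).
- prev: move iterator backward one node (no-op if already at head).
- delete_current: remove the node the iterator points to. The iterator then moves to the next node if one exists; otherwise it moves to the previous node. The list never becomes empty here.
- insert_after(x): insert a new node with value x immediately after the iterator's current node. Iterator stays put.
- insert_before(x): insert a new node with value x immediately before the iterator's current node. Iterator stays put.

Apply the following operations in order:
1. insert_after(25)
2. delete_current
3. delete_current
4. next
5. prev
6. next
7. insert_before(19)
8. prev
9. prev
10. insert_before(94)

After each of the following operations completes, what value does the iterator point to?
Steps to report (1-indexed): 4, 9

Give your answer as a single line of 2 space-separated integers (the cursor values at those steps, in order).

Answer: 2 3

Derivation:
After 1 (insert_after(25)): list=[9, 25, 3, 2, 1, 7, 5] cursor@9
After 2 (delete_current): list=[25, 3, 2, 1, 7, 5] cursor@25
After 3 (delete_current): list=[3, 2, 1, 7, 5] cursor@3
After 4 (next): list=[3, 2, 1, 7, 5] cursor@2
After 5 (prev): list=[3, 2, 1, 7, 5] cursor@3
After 6 (next): list=[3, 2, 1, 7, 5] cursor@2
After 7 (insert_before(19)): list=[3, 19, 2, 1, 7, 5] cursor@2
After 8 (prev): list=[3, 19, 2, 1, 7, 5] cursor@19
After 9 (prev): list=[3, 19, 2, 1, 7, 5] cursor@3
After 10 (insert_before(94)): list=[94, 3, 19, 2, 1, 7, 5] cursor@3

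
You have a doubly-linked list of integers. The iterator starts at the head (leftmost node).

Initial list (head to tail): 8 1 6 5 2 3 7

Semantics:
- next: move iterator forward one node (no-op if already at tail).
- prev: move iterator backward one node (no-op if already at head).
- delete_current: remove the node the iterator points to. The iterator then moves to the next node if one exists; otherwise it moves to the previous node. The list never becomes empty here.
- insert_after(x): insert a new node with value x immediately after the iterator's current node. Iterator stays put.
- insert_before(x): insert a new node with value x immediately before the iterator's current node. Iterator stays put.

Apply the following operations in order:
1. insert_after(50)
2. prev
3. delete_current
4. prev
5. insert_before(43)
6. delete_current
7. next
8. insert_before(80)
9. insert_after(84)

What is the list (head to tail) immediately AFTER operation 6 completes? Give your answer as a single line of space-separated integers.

After 1 (insert_after(50)): list=[8, 50, 1, 6, 5, 2, 3, 7] cursor@8
After 2 (prev): list=[8, 50, 1, 6, 5, 2, 3, 7] cursor@8
After 3 (delete_current): list=[50, 1, 6, 5, 2, 3, 7] cursor@50
After 4 (prev): list=[50, 1, 6, 5, 2, 3, 7] cursor@50
After 5 (insert_before(43)): list=[43, 50, 1, 6, 5, 2, 3, 7] cursor@50
After 6 (delete_current): list=[43, 1, 6, 5, 2, 3, 7] cursor@1

Answer: 43 1 6 5 2 3 7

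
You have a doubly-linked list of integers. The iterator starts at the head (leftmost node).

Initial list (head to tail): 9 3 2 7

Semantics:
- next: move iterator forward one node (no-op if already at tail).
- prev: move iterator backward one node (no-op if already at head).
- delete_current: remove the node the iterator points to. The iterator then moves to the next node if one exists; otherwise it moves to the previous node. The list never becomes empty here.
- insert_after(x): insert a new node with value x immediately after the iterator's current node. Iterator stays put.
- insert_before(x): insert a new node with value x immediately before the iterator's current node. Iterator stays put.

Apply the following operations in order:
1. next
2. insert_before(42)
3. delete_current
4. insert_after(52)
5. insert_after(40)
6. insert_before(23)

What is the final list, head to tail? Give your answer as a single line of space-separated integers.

Answer: 9 42 23 2 40 52 7

Derivation:
After 1 (next): list=[9, 3, 2, 7] cursor@3
After 2 (insert_before(42)): list=[9, 42, 3, 2, 7] cursor@3
After 3 (delete_current): list=[9, 42, 2, 7] cursor@2
After 4 (insert_after(52)): list=[9, 42, 2, 52, 7] cursor@2
After 5 (insert_after(40)): list=[9, 42, 2, 40, 52, 7] cursor@2
After 6 (insert_before(23)): list=[9, 42, 23, 2, 40, 52, 7] cursor@2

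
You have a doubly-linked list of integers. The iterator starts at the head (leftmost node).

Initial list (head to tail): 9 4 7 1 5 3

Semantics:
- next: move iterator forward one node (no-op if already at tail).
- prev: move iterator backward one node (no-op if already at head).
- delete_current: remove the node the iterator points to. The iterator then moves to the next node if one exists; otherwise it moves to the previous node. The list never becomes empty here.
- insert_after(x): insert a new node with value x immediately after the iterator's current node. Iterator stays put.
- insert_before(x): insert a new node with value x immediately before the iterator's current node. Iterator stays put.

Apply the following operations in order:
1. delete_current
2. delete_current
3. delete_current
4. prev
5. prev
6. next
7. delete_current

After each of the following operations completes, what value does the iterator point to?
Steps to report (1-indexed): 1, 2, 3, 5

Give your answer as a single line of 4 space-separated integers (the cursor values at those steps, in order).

Answer: 4 7 1 1

Derivation:
After 1 (delete_current): list=[4, 7, 1, 5, 3] cursor@4
After 2 (delete_current): list=[7, 1, 5, 3] cursor@7
After 3 (delete_current): list=[1, 5, 3] cursor@1
After 4 (prev): list=[1, 5, 3] cursor@1
After 5 (prev): list=[1, 5, 3] cursor@1
After 6 (next): list=[1, 5, 3] cursor@5
After 7 (delete_current): list=[1, 3] cursor@3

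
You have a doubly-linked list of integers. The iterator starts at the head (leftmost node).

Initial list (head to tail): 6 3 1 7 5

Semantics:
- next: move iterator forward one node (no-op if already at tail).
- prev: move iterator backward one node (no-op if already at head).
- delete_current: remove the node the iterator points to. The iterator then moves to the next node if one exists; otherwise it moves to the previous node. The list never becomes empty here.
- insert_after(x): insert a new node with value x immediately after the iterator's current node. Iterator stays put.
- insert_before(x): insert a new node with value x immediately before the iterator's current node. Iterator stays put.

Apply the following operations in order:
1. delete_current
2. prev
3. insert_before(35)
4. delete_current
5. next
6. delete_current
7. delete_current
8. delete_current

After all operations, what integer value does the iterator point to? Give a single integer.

After 1 (delete_current): list=[3, 1, 7, 5] cursor@3
After 2 (prev): list=[3, 1, 7, 5] cursor@3
After 3 (insert_before(35)): list=[35, 3, 1, 7, 5] cursor@3
After 4 (delete_current): list=[35, 1, 7, 5] cursor@1
After 5 (next): list=[35, 1, 7, 5] cursor@7
After 6 (delete_current): list=[35, 1, 5] cursor@5
After 7 (delete_current): list=[35, 1] cursor@1
After 8 (delete_current): list=[35] cursor@35

Answer: 35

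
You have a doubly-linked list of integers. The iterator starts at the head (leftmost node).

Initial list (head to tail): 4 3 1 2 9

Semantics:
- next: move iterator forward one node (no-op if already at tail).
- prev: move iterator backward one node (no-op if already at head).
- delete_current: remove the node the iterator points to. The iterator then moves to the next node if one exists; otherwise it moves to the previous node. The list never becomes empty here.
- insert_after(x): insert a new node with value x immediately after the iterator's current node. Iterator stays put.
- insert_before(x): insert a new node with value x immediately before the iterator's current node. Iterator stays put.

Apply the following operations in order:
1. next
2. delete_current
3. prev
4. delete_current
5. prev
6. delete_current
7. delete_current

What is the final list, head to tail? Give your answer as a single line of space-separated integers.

Answer: 9

Derivation:
After 1 (next): list=[4, 3, 1, 2, 9] cursor@3
After 2 (delete_current): list=[4, 1, 2, 9] cursor@1
After 3 (prev): list=[4, 1, 2, 9] cursor@4
After 4 (delete_current): list=[1, 2, 9] cursor@1
After 5 (prev): list=[1, 2, 9] cursor@1
After 6 (delete_current): list=[2, 9] cursor@2
After 7 (delete_current): list=[9] cursor@9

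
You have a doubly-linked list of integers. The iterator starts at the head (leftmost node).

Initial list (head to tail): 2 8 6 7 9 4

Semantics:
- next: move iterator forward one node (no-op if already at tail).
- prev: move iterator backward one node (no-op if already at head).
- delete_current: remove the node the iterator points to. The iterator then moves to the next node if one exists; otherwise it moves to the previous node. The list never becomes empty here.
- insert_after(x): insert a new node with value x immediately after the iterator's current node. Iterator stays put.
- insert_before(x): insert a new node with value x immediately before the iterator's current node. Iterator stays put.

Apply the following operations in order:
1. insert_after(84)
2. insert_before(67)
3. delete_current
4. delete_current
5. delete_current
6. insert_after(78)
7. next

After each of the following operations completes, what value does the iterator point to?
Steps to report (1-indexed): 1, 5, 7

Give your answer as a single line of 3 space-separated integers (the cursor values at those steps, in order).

Answer: 2 6 78

Derivation:
After 1 (insert_after(84)): list=[2, 84, 8, 6, 7, 9, 4] cursor@2
After 2 (insert_before(67)): list=[67, 2, 84, 8, 6, 7, 9, 4] cursor@2
After 3 (delete_current): list=[67, 84, 8, 6, 7, 9, 4] cursor@84
After 4 (delete_current): list=[67, 8, 6, 7, 9, 4] cursor@8
After 5 (delete_current): list=[67, 6, 7, 9, 4] cursor@6
After 6 (insert_after(78)): list=[67, 6, 78, 7, 9, 4] cursor@6
After 7 (next): list=[67, 6, 78, 7, 9, 4] cursor@78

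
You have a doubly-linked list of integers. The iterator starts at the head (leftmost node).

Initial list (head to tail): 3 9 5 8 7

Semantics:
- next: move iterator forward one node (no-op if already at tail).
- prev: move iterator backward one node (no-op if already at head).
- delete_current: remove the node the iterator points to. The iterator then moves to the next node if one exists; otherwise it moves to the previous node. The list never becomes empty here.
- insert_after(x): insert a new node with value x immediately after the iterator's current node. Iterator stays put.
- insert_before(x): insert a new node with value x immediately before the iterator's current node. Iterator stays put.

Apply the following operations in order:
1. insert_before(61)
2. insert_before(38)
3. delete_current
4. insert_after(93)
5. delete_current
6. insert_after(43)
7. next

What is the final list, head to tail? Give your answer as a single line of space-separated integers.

Answer: 61 38 93 43 5 8 7

Derivation:
After 1 (insert_before(61)): list=[61, 3, 9, 5, 8, 7] cursor@3
After 2 (insert_before(38)): list=[61, 38, 3, 9, 5, 8, 7] cursor@3
After 3 (delete_current): list=[61, 38, 9, 5, 8, 7] cursor@9
After 4 (insert_after(93)): list=[61, 38, 9, 93, 5, 8, 7] cursor@9
After 5 (delete_current): list=[61, 38, 93, 5, 8, 7] cursor@93
After 6 (insert_after(43)): list=[61, 38, 93, 43, 5, 8, 7] cursor@93
After 7 (next): list=[61, 38, 93, 43, 5, 8, 7] cursor@43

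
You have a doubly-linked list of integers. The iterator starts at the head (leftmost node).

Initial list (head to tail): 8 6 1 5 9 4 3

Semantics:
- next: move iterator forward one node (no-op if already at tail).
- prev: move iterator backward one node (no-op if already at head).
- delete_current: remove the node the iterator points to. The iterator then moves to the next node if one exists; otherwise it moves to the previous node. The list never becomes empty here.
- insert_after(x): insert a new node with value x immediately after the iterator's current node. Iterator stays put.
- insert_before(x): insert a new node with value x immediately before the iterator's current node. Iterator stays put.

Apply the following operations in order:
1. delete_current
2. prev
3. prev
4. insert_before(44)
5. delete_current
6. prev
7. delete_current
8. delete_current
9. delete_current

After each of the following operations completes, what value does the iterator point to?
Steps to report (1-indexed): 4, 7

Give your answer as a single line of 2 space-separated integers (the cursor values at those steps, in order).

After 1 (delete_current): list=[6, 1, 5, 9, 4, 3] cursor@6
After 2 (prev): list=[6, 1, 5, 9, 4, 3] cursor@6
After 3 (prev): list=[6, 1, 5, 9, 4, 3] cursor@6
After 4 (insert_before(44)): list=[44, 6, 1, 5, 9, 4, 3] cursor@6
After 5 (delete_current): list=[44, 1, 5, 9, 4, 3] cursor@1
After 6 (prev): list=[44, 1, 5, 9, 4, 3] cursor@44
After 7 (delete_current): list=[1, 5, 9, 4, 3] cursor@1
After 8 (delete_current): list=[5, 9, 4, 3] cursor@5
After 9 (delete_current): list=[9, 4, 3] cursor@9

Answer: 6 1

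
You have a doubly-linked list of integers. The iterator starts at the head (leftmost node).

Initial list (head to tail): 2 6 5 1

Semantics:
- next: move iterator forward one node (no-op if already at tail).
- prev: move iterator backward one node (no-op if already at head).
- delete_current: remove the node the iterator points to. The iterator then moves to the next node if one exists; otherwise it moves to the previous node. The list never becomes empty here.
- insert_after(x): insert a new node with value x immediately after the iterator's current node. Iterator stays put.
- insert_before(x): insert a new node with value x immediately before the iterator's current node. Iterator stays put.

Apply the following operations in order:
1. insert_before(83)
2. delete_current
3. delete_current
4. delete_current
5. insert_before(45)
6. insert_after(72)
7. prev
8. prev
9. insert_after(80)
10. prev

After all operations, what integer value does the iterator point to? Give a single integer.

After 1 (insert_before(83)): list=[83, 2, 6, 5, 1] cursor@2
After 2 (delete_current): list=[83, 6, 5, 1] cursor@6
After 3 (delete_current): list=[83, 5, 1] cursor@5
After 4 (delete_current): list=[83, 1] cursor@1
After 5 (insert_before(45)): list=[83, 45, 1] cursor@1
After 6 (insert_after(72)): list=[83, 45, 1, 72] cursor@1
After 7 (prev): list=[83, 45, 1, 72] cursor@45
After 8 (prev): list=[83, 45, 1, 72] cursor@83
After 9 (insert_after(80)): list=[83, 80, 45, 1, 72] cursor@83
After 10 (prev): list=[83, 80, 45, 1, 72] cursor@83

Answer: 83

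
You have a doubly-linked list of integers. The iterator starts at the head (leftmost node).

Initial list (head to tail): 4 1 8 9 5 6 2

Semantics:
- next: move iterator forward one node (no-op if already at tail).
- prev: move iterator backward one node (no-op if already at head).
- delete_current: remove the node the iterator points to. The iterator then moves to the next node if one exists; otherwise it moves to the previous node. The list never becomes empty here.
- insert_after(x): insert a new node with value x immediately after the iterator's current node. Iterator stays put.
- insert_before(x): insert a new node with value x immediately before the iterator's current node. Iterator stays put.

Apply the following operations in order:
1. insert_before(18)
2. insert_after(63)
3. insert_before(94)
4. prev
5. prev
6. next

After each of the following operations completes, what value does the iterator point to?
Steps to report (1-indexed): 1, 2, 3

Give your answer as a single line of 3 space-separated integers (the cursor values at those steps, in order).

Answer: 4 4 4

Derivation:
After 1 (insert_before(18)): list=[18, 4, 1, 8, 9, 5, 6, 2] cursor@4
After 2 (insert_after(63)): list=[18, 4, 63, 1, 8, 9, 5, 6, 2] cursor@4
After 3 (insert_before(94)): list=[18, 94, 4, 63, 1, 8, 9, 5, 6, 2] cursor@4
After 4 (prev): list=[18, 94, 4, 63, 1, 8, 9, 5, 6, 2] cursor@94
After 5 (prev): list=[18, 94, 4, 63, 1, 8, 9, 5, 6, 2] cursor@18
After 6 (next): list=[18, 94, 4, 63, 1, 8, 9, 5, 6, 2] cursor@94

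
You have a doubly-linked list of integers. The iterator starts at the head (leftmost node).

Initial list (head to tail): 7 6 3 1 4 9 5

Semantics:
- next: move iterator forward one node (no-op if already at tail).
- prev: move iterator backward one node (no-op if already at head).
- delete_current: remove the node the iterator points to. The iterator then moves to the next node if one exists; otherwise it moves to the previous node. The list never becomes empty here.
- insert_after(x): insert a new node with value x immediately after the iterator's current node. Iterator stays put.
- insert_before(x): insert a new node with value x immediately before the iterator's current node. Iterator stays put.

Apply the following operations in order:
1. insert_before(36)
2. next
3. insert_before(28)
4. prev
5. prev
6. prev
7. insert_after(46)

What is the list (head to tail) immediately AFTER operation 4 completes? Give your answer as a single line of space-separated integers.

After 1 (insert_before(36)): list=[36, 7, 6, 3, 1, 4, 9, 5] cursor@7
After 2 (next): list=[36, 7, 6, 3, 1, 4, 9, 5] cursor@6
After 3 (insert_before(28)): list=[36, 7, 28, 6, 3, 1, 4, 9, 5] cursor@6
After 4 (prev): list=[36, 7, 28, 6, 3, 1, 4, 9, 5] cursor@28

Answer: 36 7 28 6 3 1 4 9 5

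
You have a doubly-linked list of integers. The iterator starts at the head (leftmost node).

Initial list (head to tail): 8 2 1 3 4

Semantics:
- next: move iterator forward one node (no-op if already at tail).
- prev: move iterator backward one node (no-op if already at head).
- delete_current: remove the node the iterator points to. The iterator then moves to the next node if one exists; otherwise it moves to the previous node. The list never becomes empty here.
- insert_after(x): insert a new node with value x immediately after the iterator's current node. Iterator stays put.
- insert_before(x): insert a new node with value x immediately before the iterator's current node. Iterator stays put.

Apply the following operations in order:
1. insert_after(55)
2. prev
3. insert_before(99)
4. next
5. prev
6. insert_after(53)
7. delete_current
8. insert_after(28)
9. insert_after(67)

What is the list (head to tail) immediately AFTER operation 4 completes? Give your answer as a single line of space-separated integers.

Answer: 99 8 55 2 1 3 4

Derivation:
After 1 (insert_after(55)): list=[8, 55, 2, 1, 3, 4] cursor@8
After 2 (prev): list=[8, 55, 2, 1, 3, 4] cursor@8
After 3 (insert_before(99)): list=[99, 8, 55, 2, 1, 3, 4] cursor@8
After 4 (next): list=[99, 8, 55, 2, 1, 3, 4] cursor@55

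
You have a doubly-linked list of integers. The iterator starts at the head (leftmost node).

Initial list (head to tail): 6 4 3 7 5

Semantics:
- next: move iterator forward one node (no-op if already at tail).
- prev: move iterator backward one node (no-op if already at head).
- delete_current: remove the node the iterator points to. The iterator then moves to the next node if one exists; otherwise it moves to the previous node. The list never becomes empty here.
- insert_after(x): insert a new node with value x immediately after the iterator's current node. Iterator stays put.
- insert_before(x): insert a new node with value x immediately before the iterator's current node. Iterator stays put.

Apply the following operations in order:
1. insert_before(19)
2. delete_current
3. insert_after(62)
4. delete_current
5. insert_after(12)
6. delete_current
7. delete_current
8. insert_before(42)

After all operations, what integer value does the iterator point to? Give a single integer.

Answer: 3

Derivation:
After 1 (insert_before(19)): list=[19, 6, 4, 3, 7, 5] cursor@6
After 2 (delete_current): list=[19, 4, 3, 7, 5] cursor@4
After 3 (insert_after(62)): list=[19, 4, 62, 3, 7, 5] cursor@4
After 4 (delete_current): list=[19, 62, 3, 7, 5] cursor@62
After 5 (insert_after(12)): list=[19, 62, 12, 3, 7, 5] cursor@62
After 6 (delete_current): list=[19, 12, 3, 7, 5] cursor@12
After 7 (delete_current): list=[19, 3, 7, 5] cursor@3
After 8 (insert_before(42)): list=[19, 42, 3, 7, 5] cursor@3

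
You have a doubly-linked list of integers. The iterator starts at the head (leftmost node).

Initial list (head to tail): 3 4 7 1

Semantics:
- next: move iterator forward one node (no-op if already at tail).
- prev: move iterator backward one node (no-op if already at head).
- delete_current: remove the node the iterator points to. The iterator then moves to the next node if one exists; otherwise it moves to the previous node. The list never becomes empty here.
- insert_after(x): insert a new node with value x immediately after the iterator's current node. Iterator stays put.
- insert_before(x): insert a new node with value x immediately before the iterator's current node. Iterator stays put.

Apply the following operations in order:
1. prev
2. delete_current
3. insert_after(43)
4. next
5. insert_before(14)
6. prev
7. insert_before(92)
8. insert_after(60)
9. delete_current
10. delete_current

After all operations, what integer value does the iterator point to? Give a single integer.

After 1 (prev): list=[3, 4, 7, 1] cursor@3
After 2 (delete_current): list=[4, 7, 1] cursor@4
After 3 (insert_after(43)): list=[4, 43, 7, 1] cursor@4
After 4 (next): list=[4, 43, 7, 1] cursor@43
After 5 (insert_before(14)): list=[4, 14, 43, 7, 1] cursor@43
After 6 (prev): list=[4, 14, 43, 7, 1] cursor@14
After 7 (insert_before(92)): list=[4, 92, 14, 43, 7, 1] cursor@14
After 8 (insert_after(60)): list=[4, 92, 14, 60, 43, 7, 1] cursor@14
After 9 (delete_current): list=[4, 92, 60, 43, 7, 1] cursor@60
After 10 (delete_current): list=[4, 92, 43, 7, 1] cursor@43

Answer: 43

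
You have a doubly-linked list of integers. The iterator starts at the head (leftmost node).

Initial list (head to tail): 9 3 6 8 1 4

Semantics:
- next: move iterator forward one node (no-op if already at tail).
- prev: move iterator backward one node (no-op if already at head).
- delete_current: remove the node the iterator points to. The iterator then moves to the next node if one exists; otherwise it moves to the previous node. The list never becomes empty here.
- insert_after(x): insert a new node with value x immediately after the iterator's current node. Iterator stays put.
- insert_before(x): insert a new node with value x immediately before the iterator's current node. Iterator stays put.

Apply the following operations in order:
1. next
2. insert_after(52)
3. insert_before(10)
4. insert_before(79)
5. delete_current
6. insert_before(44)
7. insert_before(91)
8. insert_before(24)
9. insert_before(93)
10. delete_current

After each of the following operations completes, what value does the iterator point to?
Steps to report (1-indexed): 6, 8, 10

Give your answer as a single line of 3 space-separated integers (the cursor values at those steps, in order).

After 1 (next): list=[9, 3, 6, 8, 1, 4] cursor@3
After 2 (insert_after(52)): list=[9, 3, 52, 6, 8, 1, 4] cursor@3
After 3 (insert_before(10)): list=[9, 10, 3, 52, 6, 8, 1, 4] cursor@3
After 4 (insert_before(79)): list=[9, 10, 79, 3, 52, 6, 8, 1, 4] cursor@3
After 5 (delete_current): list=[9, 10, 79, 52, 6, 8, 1, 4] cursor@52
After 6 (insert_before(44)): list=[9, 10, 79, 44, 52, 6, 8, 1, 4] cursor@52
After 7 (insert_before(91)): list=[9, 10, 79, 44, 91, 52, 6, 8, 1, 4] cursor@52
After 8 (insert_before(24)): list=[9, 10, 79, 44, 91, 24, 52, 6, 8, 1, 4] cursor@52
After 9 (insert_before(93)): list=[9, 10, 79, 44, 91, 24, 93, 52, 6, 8, 1, 4] cursor@52
After 10 (delete_current): list=[9, 10, 79, 44, 91, 24, 93, 6, 8, 1, 4] cursor@6

Answer: 52 52 6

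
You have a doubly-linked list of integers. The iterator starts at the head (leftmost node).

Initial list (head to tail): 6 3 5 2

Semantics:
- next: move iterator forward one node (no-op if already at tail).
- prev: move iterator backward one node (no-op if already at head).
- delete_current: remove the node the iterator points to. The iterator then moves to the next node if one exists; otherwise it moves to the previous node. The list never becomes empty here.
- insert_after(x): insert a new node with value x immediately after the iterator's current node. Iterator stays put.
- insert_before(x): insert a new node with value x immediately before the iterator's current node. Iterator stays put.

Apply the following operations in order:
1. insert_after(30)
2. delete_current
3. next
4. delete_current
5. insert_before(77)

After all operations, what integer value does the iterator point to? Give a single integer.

After 1 (insert_after(30)): list=[6, 30, 3, 5, 2] cursor@6
After 2 (delete_current): list=[30, 3, 5, 2] cursor@30
After 3 (next): list=[30, 3, 5, 2] cursor@3
After 4 (delete_current): list=[30, 5, 2] cursor@5
After 5 (insert_before(77)): list=[30, 77, 5, 2] cursor@5

Answer: 5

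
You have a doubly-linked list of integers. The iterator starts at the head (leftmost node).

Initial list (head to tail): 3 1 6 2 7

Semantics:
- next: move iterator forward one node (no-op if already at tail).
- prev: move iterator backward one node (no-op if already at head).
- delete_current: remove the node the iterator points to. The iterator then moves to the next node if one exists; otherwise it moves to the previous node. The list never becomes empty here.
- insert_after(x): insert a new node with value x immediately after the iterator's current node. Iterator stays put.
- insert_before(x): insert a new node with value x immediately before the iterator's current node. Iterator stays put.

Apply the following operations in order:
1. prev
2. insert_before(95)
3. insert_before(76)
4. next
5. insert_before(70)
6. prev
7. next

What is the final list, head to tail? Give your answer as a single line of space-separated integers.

Answer: 95 76 3 70 1 6 2 7

Derivation:
After 1 (prev): list=[3, 1, 6, 2, 7] cursor@3
After 2 (insert_before(95)): list=[95, 3, 1, 6, 2, 7] cursor@3
After 3 (insert_before(76)): list=[95, 76, 3, 1, 6, 2, 7] cursor@3
After 4 (next): list=[95, 76, 3, 1, 6, 2, 7] cursor@1
After 5 (insert_before(70)): list=[95, 76, 3, 70, 1, 6, 2, 7] cursor@1
After 6 (prev): list=[95, 76, 3, 70, 1, 6, 2, 7] cursor@70
After 7 (next): list=[95, 76, 3, 70, 1, 6, 2, 7] cursor@1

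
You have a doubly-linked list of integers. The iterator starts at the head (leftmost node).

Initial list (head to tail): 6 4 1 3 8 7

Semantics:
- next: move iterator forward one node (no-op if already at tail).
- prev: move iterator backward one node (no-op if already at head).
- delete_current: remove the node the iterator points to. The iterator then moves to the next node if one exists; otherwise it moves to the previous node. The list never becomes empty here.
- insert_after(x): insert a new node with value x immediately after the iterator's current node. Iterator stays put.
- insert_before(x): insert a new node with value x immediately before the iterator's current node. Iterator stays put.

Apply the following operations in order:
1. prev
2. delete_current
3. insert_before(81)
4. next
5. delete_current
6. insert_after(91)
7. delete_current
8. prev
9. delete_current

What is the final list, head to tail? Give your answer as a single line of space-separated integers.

Answer: 81 91 8 7

Derivation:
After 1 (prev): list=[6, 4, 1, 3, 8, 7] cursor@6
After 2 (delete_current): list=[4, 1, 3, 8, 7] cursor@4
After 3 (insert_before(81)): list=[81, 4, 1, 3, 8, 7] cursor@4
After 4 (next): list=[81, 4, 1, 3, 8, 7] cursor@1
After 5 (delete_current): list=[81, 4, 3, 8, 7] cursor@3
After 6 (insert_after(91)): list=[81, 4, 3, 91, 8, 7] cursor@3
After 7 (delete_current): list=[81, 4, 91, 8, 7] cursor@91
After 8 (prev): list=[81, 4, 91, 8, 7] cursor@4
After 9 (delete_current): list=[81, 91, 8, 7] cursor@91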